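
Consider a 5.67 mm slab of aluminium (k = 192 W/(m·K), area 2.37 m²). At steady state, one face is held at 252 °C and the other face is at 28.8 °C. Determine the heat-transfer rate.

Q = kA·ΔT/L = 192 × 2.37 × |252 °C − 28.8 °C| / 0.00567 = 1.79×10^7 W

Q = 17900 kW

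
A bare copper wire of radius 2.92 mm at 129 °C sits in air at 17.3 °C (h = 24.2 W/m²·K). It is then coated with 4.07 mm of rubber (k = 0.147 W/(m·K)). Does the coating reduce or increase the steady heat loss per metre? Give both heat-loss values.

increases: 49.6 → 59.2 W/m

Critical radius for a cylinder: r_cr = k/h = 0.00607 m = 0.607 cm.
Outer radius after coating: r₂ = 0.00292 + 0.00407 = 0.00699 m.
r₁ < r_cr < r₂: heat loss rises to a maximum at r_cr then falls. Whether the coating helps depends on whether Q(r₂) has dropped back below Q(r₁).
Bare: R = 1/(2πr₁h) = 2.252 m·K/W; Q = 111.7/2.252 = 49.6 W/m.
Coated: R = R_cond + R_conv = 1.886 m·K/W; Q = 111.7/1.886 = 59.2 W/m.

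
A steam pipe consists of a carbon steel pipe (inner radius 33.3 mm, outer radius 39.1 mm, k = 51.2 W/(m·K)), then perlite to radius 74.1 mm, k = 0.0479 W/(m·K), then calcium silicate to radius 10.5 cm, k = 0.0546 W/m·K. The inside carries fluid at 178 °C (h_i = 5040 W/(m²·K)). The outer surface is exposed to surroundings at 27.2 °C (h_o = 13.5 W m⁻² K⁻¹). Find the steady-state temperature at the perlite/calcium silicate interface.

T = 79.5 °C

Treat each layer as a resistance in series:
  R'_conv,in = 1/(2πr h) = 1/(2π·0.0333·5040) = 9.483×10^-4 m·K/W
  R'_carbon steel = ln(0.0391/0.0333)/(2πk) = 0.1606/(2π·51.2) = 4.991×10^-4 m·K/W
  R'_perlite = ln(0.0741/0.0391)/(2πk) = 0.6393/(2π·0.0479) = 2.124 m·K/W
  R'_calcium silicate = ln(0.105/0.0741)/(2πk) = 0.3485/(2π·0.0546) = 1.016 m·K/W
  R'_conv,out = 1/(2πr h) = 1/(2π·0.105·13.5) = 0.1123 m·K/W
ΣR = 9.483×10^-4 + 4.991×10^-4 + 2.124 + 1.016 + 0.1123 = 3.254 m·K/W
Q' = ΔT/ΣR = (178 °C − 27.2 °C)/3.254 = 46.34 W/m
From the inner boundary to the perlite/calcium silicate interface, ΣR_partial = 2.125 m·K/W.
T_interface = T_in − Q'·ΣR_partial = 178 °C − (46.34)(2.125) = 79.5 °C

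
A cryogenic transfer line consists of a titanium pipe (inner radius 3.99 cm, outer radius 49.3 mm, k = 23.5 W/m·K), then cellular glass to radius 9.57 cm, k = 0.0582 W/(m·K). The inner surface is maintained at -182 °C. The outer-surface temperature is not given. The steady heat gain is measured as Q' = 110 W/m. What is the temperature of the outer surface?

T_out = 17.7 °C

Sum the resistances:
  R'_titanium = ln(0.0493/0.0399)/(2πk) = 0.2115/(2π·23.5) = 0.001433 m·K/W
  R'_cellular glass = ln(0.0957/0.0493)/(2πk) = 0.6633/(2π·0.0582) = 1.814 m·K/W
ΣR = 1.815 m·K/W
ΔT = Q'·ΣR = 110 × 1.815 = 199.7 K
Heat flows inward, so T_out = T_in + ΔT = -182 + 199.7 = 17.7 °C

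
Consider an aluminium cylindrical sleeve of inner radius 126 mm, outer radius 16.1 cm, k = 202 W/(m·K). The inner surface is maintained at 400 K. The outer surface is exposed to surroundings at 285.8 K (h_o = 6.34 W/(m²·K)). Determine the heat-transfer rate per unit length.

Q' = 732 W/m

Series thermal resistances, inner to outer:
  R'_aluminium = ln(0.161/0.126)/(2πk) = 0.2451/(2π·202) = 1.931×10^-4 m·K/W
  R'_conv,out = 1/(2πr h) = 1/(2π·0.161·6.34) = 0.1559 m·K/W
ΣR = 1.931×10^-4 + 0.1559 = 0.1561 m·K/W
Q' = ΔT/ΣR = (400 K − 285.8 K)/0.1561 = 732 W/m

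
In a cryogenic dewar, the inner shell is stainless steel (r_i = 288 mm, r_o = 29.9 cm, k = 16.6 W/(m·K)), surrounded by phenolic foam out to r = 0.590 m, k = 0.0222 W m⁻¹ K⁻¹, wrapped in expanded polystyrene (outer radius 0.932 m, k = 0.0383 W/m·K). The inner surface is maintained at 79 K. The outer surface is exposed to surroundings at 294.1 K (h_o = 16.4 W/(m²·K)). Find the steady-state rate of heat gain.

Series thermal resistances, inner to outer:
  R_stainless steel = (1/0.288 − 1/0.299)/(4πk) = 0.1277/(4π·16.6) = 6.124×10^-4 K/W
  R_phenolic foam = (1/0.299 − 1/0.590)/(4πk) = 1.650/(4π·0.0222) = 5.913 K/W
  R_expanded polystyrene = (1/0.590 − 1/0.932)/(4πk) = 0.6220/(4π·0.0383) = 1.292 K/W
  R_conv,out = 1/(4πr²h) = 1/(4π·0.932²·16.4) = 0.005586 K/W
ΣR = 6.124×10^-4 + 5.913 + 1.292 + 0.005586 = 7.211 K/W
Q = ΔT/ΣR = (79 K − 294.1 K)/7.211 = -29.8 W
(Negative Q ⇒ heat flows inward; heat gain = 29.8 W.)

Q = 29.8 W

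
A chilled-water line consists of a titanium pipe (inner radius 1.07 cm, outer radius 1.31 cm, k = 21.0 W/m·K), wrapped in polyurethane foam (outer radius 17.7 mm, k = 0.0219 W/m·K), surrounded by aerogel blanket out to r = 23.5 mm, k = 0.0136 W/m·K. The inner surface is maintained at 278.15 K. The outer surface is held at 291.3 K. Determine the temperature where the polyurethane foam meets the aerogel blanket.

Series thermal resistances, inner to outer:
  R'_titanium = ln(0.0131/0.0107)/(2πk) = 0.2024/(2π·21.0) = 0.001534 m·K/W
  R'_polyurethane foam = ln(0.0177/0.0131)/(2πk) = 0.3010/(2π·0.0219) = 2.187 m·K/W
  R'_aerogel blanket = ln(0.0235/0.0177)/(2πk) = 0.2834/(2π·0.0136) = 3.317 m·K/W
ΣR = 0.001534 + 2.187 + 3.317 = 5.506 m·K/W
Q' = ΔT/ΣR = (278.15 K − 291.3 K)/5.506 = -2.388 W/m
From the inner boundary to the polyurethane foam/aerogel blanket interface, ΣR_partial = 2.189 m·K/W.
T_interface = T_in − Q'·ΣR_partial = 278.15 K − (-2.388)(2.189) = 283.4 K

T = 283.4 K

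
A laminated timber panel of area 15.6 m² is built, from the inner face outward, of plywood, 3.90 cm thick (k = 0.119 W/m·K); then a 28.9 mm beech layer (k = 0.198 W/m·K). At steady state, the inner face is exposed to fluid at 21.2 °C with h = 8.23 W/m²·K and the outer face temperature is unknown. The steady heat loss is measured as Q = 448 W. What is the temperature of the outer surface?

Series resistances:
  R_conv,in = 1/(hA) = 1/(8.23·15.6) = 0.007789 K/W
  R_plywood = L/(kA) = 0.0390/(0.119·15.6) = 0.02101 K/W
  R_beech = L/(kA) = 0.0289/(0.198·15.6) = 0.009356 K/W
ΣR = 0.03815 K/W
ΔT = Q·ΣR = 448 × 0.03815 = 17.09 K
Heat flows outward, so T_out = T_in − ΔT = 21.2 − 17.09 = 4.11 °C

T_out = 4.11 °C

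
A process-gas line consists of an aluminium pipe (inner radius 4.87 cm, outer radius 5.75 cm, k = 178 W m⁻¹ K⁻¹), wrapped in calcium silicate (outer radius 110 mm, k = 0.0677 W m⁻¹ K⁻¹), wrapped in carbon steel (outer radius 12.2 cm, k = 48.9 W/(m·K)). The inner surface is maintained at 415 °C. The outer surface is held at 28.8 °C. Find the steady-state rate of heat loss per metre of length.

Q' = 253 W/m

Series thermal resistances, inner to outer:
  R'_aluminium = ln(0.0575/0.0487)/(2πk) = 0.1661/(2π·178) = 1.485×10^-4 m·K/W
  R'_calcium silicate = ln(0.110/0.0575)/(2πk) = 0.6487/(2π·0.0677) = 1.525 m·K/W
  R'_carbon steel = ln(0.122/0.110)/(2πk) = 0.1035/(2π·48.9) = 3.370×10^-4 m·K/W
ΣR = 1.485×10^-4 + 1.525 + 3.370×10^-4 = 1.525 m·K/W
Q' = ΔT/ΣR = (415 °C − 28.8 °C)/1.525 = 253 W/m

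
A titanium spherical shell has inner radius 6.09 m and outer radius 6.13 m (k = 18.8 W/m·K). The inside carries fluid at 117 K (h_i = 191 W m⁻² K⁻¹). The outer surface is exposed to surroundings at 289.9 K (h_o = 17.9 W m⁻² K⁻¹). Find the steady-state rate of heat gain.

Series thermal resistances, inner to outer:
  R_conv,in = 1/(4πr²h) = 1/(4π·6.09²·191) = 1.123×10^-5 K/W
  R_titanium = (1/6.09 − 1/6.13)/(4πk) = 0.001071/(4π·18.8) = 4.535×10^-6 K/W
  R_conv,out = 1/(4πr²h) = 1/(4π·6.13²·17.9) = 1.183×10^-4 K/W
ΣR = 1.123×10^-5 + 4.535×10^-6 + 1.183×10^-4 = 1.341×10^-4 K/W
Q = ΔT/ΣR = (117 K − 289.9 K)/1.341×10^-4 = -1.29×10^6 W
(Negative Q ⇒ heat flows inward; heat gain = 1.29×10^6 W.)

Q = 1290 kW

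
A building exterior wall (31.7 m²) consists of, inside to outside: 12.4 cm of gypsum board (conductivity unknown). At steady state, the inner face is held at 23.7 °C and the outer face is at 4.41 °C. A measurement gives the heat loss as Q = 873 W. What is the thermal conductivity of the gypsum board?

k = 0.177 W/m·K

ΣR = ΔT/Q = |23.7 − 4.41|/873 = 0.02210 K/W
L/(kA) = 0.02210 ⇒ k = 0.124/(0.02210·31.7) = 0.177 W/m·K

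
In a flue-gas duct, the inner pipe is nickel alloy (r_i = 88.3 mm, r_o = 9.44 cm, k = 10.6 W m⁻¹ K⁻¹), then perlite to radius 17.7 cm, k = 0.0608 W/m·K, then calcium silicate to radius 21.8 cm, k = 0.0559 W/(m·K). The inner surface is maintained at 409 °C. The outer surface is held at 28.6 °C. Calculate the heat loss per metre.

Series thermal resistances, inner to outer:
  R'_nickel alloy = ln(0.0944/0.0883)/(2πk) = 0.06680/(2π·10.6) = 0.001003 m·K/W
  R'_perlite = ln(0.177/0.0944)/(2πk) = 0.6286/(2π·0.0608) = 1.645 m·K/W
  R'_calcium silicate = ln(0.218/0.177)/(2πk) = 0.2083/(2π·0.0559) = 0.5932 m·K/W
ΣR = 0.001003 + 1.645 + 0.5932 = 2.239 m·K/W
Q' = ΔT/ΣR = (409 °C − 28.6 °C)/2.239 = 170 W/m

Q' = 170 W/m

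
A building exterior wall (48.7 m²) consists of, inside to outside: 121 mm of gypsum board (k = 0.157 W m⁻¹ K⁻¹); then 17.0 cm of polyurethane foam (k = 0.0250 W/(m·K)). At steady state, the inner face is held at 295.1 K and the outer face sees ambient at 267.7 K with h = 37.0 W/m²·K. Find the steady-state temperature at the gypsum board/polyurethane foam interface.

Treat each layer as a resistance in series:
  R_gypsum board = L/(kA) = 0.121/(0.157·48.7) = 0.01583 K/W
  R_polyurethane foam = L/(kA) = 0.170/(0.0250·48.7) = 0.1396 K/W
  R_conv,out = 1/(hA) = 1/(37.0·48.7) = 5.550×10^-4 K/W
ΣR = 0.01583 + 0.1396 + 5.550×10^-4 = 0.1560 K/W
Q = ΔT/ΣR = (295.1 K − 267.7 K)/0.1560 = 175.6 W
From the inner boundary to the gypsum board/polyurethane foam interface, ΣR_partial = 0.01583 K/W.
T_interface = T_in − Q·ΣR_partial = 295.1 K − (175.6)(0.01583) = 292.3 K

T = 292.3 K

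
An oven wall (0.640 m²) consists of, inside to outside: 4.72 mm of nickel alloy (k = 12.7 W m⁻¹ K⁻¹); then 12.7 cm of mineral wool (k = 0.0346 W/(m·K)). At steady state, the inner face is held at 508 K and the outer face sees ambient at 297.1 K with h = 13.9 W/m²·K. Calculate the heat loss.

Resistance network (inner→outer):
  R_nickel alloy = L/(kA) = 0.00472/(12.7·0.640) = 5.807×10^-4 K/W
  R_mineral wool = L/(kA) = 0.127/(0.0346·0.640) = 5.735 K/W
  R_conv,out = 1/(hA) = 1/(13.9·0.640) = 0.1124 K/W
ΣR = 5.807×10^-4 + 5.735 + 0.1124 = 5.848 K/W
Q = ΔT/ΣR = (508 K − 297.1 K)/5.848 = 36.1 W

Q = 36.1 W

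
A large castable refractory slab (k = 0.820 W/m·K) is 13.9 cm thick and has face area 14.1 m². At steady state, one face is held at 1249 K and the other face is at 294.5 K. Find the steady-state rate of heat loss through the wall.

Q = kA·ΔT/L = 0.820 × 14.1 × |1249 K − 294.5 K| / 0.139 = 79400 W

Q = 79.4 kW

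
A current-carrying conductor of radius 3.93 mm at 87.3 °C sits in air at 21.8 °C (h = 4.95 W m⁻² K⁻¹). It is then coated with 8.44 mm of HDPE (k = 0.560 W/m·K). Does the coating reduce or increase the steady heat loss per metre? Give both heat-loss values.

Critical radius for a cylinder: r_cr = k/h = 0.113 m = 11.3 cm.
Outer radius after coating: r₂ = 0.00393 + 0.00844 = 0.01237 m.
Since r₁ < r_cr and r₂ ≤ r_cr, the coating moves toward the maximum at r_cr — heat loss rises.
Bare: R = 1/(2πr₁h) = 8.181 m·K/W; Q = 65.5/8.181 = 8.01 W/m.
Coated: R = R_cond + R_conv = 2.925 m·K/W; Q = 65.5/2.925 = 22.4 W/m.

increases: 8.01 → 22.4 W/m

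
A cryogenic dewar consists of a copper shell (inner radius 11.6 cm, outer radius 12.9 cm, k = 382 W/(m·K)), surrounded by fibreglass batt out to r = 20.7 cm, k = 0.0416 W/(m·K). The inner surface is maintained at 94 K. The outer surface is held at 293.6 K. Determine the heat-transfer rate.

Series thermal resistances, inner to outer:
  R_copper = (1/0.116 − 1/0.129)/(4πk) = 0.8688/(4π·382) = 1.810×10^-4 K/W
  R_fibreglass batt = (1/0.129 − 1/0.207)/(4πk) = 2.921/(4π·0.0416) = 5.588 K/W
ΣR = 1.810×10^-4 + 5.588 = 5.588 K/W
Q = ΔT/ΣR = (94 K − 293.6 K)/5.588 = -35.7 W
(Negative Q ⇒ heat flows inward; heat gain = 35.7 W.)

Q = 35.7 W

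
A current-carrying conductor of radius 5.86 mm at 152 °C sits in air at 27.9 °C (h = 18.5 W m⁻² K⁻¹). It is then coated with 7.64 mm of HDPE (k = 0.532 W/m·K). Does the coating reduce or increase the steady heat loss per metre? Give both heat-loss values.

increases: 84.5 → 140 W/m

Critical radius for a cylinder: r_cr = k/h = 0.0288 m = 2.88 cm.
Outer radius after coating: r₂ = 0.00586 + 0.00764 = 0.01350 m.
Since r₁ < r_cr and r₂ ≤ r_cr, the coating moves toward the maximum at r_cr — heat loss rises.
Bare: R = 1/(2πr₁h) = 1.468 m·K/W; Q = 124.1/1.468 = 84.5 W/m.
Coated: R = R_cond + R_conv = 0.8869 m·K/W; Q = 124.1/0.8869 = 140 W/m.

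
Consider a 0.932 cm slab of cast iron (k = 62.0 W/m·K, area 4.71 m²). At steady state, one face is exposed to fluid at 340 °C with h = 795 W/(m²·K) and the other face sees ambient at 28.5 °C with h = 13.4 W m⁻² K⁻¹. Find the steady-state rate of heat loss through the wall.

Q = 19.3 kW

Resistance network (inner→outer):
  R_conv,in = 1/(hA) = 1/(795·4.71) = 2.671×10^-4 K/W
  R_cast iron = L/(kA) = 0.00932/(62.0·4.71) = 3.192×10^-5 K/W
  R_conv,out = 1/(hA) = 1/(13.4·4.71) = 0.01584 K/W
ΣR = 2.671×10^-4 + 3.192×10^-5 + 0.01584 = 0.01614 K/W
Q = ΔT/ΣR = (340 °C − 28.5 °C)/0.01614 = 19300 W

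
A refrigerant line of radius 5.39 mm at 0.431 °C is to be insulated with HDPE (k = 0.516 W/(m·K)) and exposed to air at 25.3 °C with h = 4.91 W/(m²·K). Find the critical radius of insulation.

For a cylinder, r_cr = k_ins/h = 0.516/4.91 = 0.105 m = 10.5 cm

r_cr = 10.5 cm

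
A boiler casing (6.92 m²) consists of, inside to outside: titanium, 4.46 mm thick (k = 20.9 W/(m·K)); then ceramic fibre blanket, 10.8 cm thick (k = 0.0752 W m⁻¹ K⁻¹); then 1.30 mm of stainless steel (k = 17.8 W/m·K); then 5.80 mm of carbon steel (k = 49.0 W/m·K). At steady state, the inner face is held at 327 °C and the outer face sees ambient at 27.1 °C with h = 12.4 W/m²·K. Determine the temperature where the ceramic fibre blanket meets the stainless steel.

T = 43.1 °C

Treat each layer as a resistance in series:
  R_titanium = L/(kA) = 0.00446/(20.9·6.92) = 3.084×10^-5 K/W
  R_ceramic fibre blanket = L/(kA) = 0.108/(0.0752·6.92) = 0.2075 K/W
  R_stainless steel = L/(kA) = 0.00130/(17.8·6.92) = 1.055×10^-5 K/W
  R_carbon steel = L/(kA) = 0.00580/(49.0·6.92) = 1.711×10^-5 K/W
  R_conv,out = 1/(hA) = 1/(12.4·6.92) = 0.01165 K/W
ΣR = 3.084×10^-5 + 0.2075 + 1.055×10^-5 + 1.711×10^-5 + 0.01165 = 0.2192 K/W
Q = ΔT/ΣR = (327 °C − 27.1 °C)/0.2192 = 1368 W
From the inner boundary to the ceramic fibre blanket/stainless steel interface, ΣR_partial = 0.2075 K/W.
T_interface = T_in − Q·ΣR_partial = 327 °C − (1368)(0.2075) = 43.1 °C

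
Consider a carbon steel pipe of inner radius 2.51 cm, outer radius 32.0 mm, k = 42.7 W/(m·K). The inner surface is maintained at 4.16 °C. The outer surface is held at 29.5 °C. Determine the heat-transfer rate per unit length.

Q' = 28.0 kW/m

Q' = 2πk·ΔT/ln(r₂/r₁) = 2π × 42.7 × 25.34 / ln(0.0320/0.0251) = 28000 W/m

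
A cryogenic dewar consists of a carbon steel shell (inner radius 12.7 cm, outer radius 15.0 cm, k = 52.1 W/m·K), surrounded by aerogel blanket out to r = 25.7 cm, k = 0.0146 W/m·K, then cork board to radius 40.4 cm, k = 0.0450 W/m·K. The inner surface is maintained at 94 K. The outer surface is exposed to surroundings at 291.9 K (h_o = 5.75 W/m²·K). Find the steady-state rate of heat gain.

Resistance network (inner→outer):
  R_carbon steel = (1/0.127 − 1/0.150)/(4πk) = 1.207/(4π·52.1) = 0.001844 K/W
  R_aerogel blanket = (1/0.150 − 1/0.257)/(4πk) = 2.776/(4π·0.0146) = 15.13 K/W
  R_cork board = (1/0.257 − 1/0.404)/(4πk) = 1.416/(4π·0.0450) = 2.504 K/W
  R_conv,out = 1/(4πr²h) = 1/(4π·0.404²·5.75) = 0.08479 K/W
ΣR = 0.001844 + 15.13 + 2.504 + 0.08479 = 17.72 K/W
Q = ΔT/ΣR = (94 K − 291.9 K)/17.72 = -11.2 W
(Negative Q ⇒ heat flows inward; heat gain = 11.2 W.)

Q = 11.2 W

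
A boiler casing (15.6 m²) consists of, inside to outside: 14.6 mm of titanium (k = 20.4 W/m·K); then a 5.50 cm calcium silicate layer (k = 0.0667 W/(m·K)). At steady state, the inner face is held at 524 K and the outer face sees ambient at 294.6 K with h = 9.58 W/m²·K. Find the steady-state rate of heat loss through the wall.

Q = 3.85 kW

Treat each layer as a resistance in series:
  R_titanium = L/(kA) = 0.0146/(20.4·15.6) = 4.588×10^-5 K/W
  R_calcium silicate = L/(kA) = 0.0550/(0.0667·15.6) = 0.05286 K/W
  R_conv,out = 1/(hA) = 1/(9.58·15.6) = 0.006691 K/W
ΣR = 4.588×10^-5 + 0.05286 + 0.006691 = 0.05960 K/W
Q = ΔT/ΣR = (524 K − 294.6 K)/0.05960 = 3850 W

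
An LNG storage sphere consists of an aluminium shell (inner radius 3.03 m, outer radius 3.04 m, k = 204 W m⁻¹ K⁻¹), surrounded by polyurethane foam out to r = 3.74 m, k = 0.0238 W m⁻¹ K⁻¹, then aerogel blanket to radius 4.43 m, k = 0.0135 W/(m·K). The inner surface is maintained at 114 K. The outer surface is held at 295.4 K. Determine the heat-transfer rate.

Series thermal resistances, inner to outer:
  R_aluminium = (1/3.03 − 1/3.04)/(4πk) = 0.001086/(4π·204) = 4.235×10^-7 K/W
  R_polyurethane foam = (1/3.04 − 1/3.74)/(4πk) = 0.06157/(4π·0.0238) = 0.2059 K/W
  R_aerogel blanket = (1/3.74 − 1/4.43)/(4πk) = 0.04165/(4π·0.0135) = 0.2455 K/W
ΣR = 4.235×10^-7 + 0.2059 + 0.2455 = 0.4514 K/W
Q = ΔT/ΣR = (114 K − 295.4 K)/0.4514 = -402 W
(Negative Q ⇒ heat flows inward; heat gain = 402 W.)

Q = 402 W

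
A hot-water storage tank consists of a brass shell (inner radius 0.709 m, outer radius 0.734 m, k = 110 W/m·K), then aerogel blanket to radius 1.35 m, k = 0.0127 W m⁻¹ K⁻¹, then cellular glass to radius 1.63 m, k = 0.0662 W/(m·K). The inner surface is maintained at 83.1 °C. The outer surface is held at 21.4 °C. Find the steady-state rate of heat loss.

Resistance network (inner→outer):
  R_brass = (1/0.709 − 1/0.734)/(4πk) = 0.04804/(4π·110) = 3.475×10^-5 K/W
  R_aerogel blanket = (1/0.734 − 1/1.35)/(4πk) = 0.6217/(4π·0.0127) = 3.895 K/W
  R_cellular glass = (1/1.35 − 1/1.63)/(4πk) = 0.1272/(4π·0.0662) = 0.1530 K/W
ΣR = 3.475×10^-5 + 3.895 + 0.1530 = 4.048 K/W
Q = ΔT/ΣR = (83.1 °C − 21.4 °C)/4.048 = 15.2 W

Q = 15.2 W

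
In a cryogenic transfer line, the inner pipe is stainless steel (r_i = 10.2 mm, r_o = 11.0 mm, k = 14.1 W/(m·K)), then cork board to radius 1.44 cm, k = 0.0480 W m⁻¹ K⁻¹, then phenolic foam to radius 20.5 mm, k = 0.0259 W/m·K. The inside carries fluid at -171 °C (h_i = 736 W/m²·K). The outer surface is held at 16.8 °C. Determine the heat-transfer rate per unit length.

Q' = 60.9 W/m

Series thermal resistances, inner to outer:
  R'_conv,in = 1/(2πr h) = 1/(2π·0.0102·736) = 0.02120 m·K/W
  R'_stainless steel = ln(0.0110/0.0102)/(2πk) = 0.07551/(2π·14.1) = 8.523×10^-4 m·K/W
  R'_cork board = ln(0.0144/0.0110)/(2πk) = 0.2693/(2π·0.0480) = 0.8930 m·K/W
  R'_phenolic foam = ln(0.0205/0.0144)/(2πk) = 0.3532/(2π·0.0259) = 2.170 m·K/W
ΣR = 0.02120 + 8.523×10^-4 + 0.8930 + 2.170 = 3.085 m·K/W
Q' = ΔT/ΣR = (-171 °C − 16.8 °C)/3.085 = -60.9 W/m
(Negative Q' ⇒ heat flows inward; heat gain = 60.9 W/m.)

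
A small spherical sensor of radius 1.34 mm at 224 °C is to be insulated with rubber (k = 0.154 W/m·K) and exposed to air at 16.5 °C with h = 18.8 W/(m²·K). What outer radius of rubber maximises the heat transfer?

r_cr = 1.64 cm

For a sphere, r_cr = 2k_ins/h = 2·0.154/18.8 = 0.0164 m = 1.64 cm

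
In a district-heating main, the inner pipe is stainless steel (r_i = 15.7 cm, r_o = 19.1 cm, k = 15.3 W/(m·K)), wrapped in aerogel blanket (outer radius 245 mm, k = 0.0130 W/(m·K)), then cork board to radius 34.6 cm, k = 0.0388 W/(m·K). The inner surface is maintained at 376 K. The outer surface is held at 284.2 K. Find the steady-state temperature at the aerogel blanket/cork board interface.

T = 313.3 K

Treat each layer as a resistance in series:
  R'_stainless steel = ln(0.191/0.157)/(2πk) = 0.1960/(2π·15.3) = 0.002039 m·K/W
  R'_aerogel blanket = ln(0.245/0.191)/(2πk) = 0.2490/(2π·0.0130) = 3.048 m·K/W
  R'_cork board = ln(0.346/0.245)/(2πk) = 0.3452/(2π·0.0388) = 1.416 m·K/W
ΣR = 0.002039 + 3.048 + 1.416 = 4.466 m·K/W
Q' = ΔT/ΣR = (376 K − 284.2 K)/4.466 = 20.56 W/m
From the inner boundary to the aerogel blanket/cork board interface, ΣR_partial = 3.050 m·K/W.
T_interface = T_in − Q'·ΣR_partial = 376 K − (20.56)(3.050) = 313.3 K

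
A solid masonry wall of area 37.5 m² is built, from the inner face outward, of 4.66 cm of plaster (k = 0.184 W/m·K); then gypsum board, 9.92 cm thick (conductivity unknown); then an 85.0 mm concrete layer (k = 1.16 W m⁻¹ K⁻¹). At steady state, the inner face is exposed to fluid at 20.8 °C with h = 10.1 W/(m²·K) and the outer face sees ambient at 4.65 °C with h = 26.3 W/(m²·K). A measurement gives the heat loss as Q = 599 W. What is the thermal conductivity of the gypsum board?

k = 0.181 W/m·K

ΣR = ΔT/Q = |20.8 − 4.65|/599 = 0.02696 K/W
Known resistances:
  R_conv,in = 1/(hA) = 1/(10.1·37.5) = 0.002640 K/W
  R_plaster = L/(kA) = 0.0466/(0.184·37.5) = 0.006754 K/W
  R_concrete = L/(kA) = 0.0850/(1.16·37.5) = 0.001954 K/W
  R_conv,out = 1/(hA) = 1/(26.3·37.5) = 0.001014 K/W
R_gypsum board = ΣR − ΣR_known = 0.02696 − 0.01236 = 0.01460 K/W
L/(kA) = 0.01460 ⇒ k = 0.0992/(0.01460·37.5) = 0.181 W/m·K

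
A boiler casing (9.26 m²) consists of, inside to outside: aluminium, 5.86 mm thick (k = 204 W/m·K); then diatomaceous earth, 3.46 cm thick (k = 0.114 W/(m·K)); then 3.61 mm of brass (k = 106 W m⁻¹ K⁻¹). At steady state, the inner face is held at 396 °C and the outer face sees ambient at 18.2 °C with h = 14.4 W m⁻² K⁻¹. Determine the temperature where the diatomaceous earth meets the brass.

Resistance network (inner→outer):
  R_aluminium = L/(kA) = 0.00586/(204·9.26) = 3.102×10^-6 K/W
  R_diatomaceous earth = L/(kA) = 0.0346/(0.114·9.26) = 0.03278 K/W
  R_brass = L/(kA) = 0.00361/(106·9.26) = 3.678×10^-6 K/W
  R_conv,out = 1/(hA) = 1/(14.4·9.26) = 0.007499 K/W
ΣR = 3.102×10^-6 + 0.03278 + 3.678×10^-6 + 0.007499 = 0.04029 K/W
Q = ΔT/ΣR = (396 °C − 18.2 °C)/0.04029 = 9377 W
From the inner boundary to the diatomaceous earth/brass interface, ΣR_partial = 0.03278 K/W.
T_interface = T_in − Q·ΣR_partial = 396 °C − (9377)(0.03278) = 88.6 °C

T = 88.6 °C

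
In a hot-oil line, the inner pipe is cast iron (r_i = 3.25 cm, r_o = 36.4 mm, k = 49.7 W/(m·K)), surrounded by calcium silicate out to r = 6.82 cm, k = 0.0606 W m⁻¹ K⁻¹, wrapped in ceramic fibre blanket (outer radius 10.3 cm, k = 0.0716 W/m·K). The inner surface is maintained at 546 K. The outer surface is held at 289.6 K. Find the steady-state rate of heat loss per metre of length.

Q' = 99.9 W/m

Series thermal resistances, inner to outer:
  R'_cast iron = ln(0.0364/0.0325)/(2πk) = 0.1133/(2π·49.7) = 3.629×10^-4 m·K/W
  R'_calcium silicate = ln(0.0682/0.0364)/(2πk) = 0.6279/(2π·0.0606) = 1.649 m·K/W
  R'_ceramic fibre blanket = ln(0.103/0.0682)/(2πk) = 0.4123/(2π·0.0716) = 0.9164 m·K/W
ΣR = 3.629×10^-4 + 1.649 + 0.9164 = 2.566 m·K/W
Q' = ΔT/ΣR = (546 K − 289.6 K)/2.566 = 99.9 W/m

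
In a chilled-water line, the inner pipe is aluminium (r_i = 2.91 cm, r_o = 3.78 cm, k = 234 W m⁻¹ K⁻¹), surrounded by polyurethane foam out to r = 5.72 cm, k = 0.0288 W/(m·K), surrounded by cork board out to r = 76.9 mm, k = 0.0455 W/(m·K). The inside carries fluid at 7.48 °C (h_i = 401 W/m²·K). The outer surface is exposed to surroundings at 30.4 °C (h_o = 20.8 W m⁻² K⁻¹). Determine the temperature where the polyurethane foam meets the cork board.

Resistance network (inner→outer):
  R'_conv,in = 1/(2πr h) = 1/(2π·0.0291·401) = 0.01364 m·K/W
  R'_aluminium = ln(0.0378/0.0291)/(2πk) = 0.2616/(2π·234) = 1.779×10^-4 m·K/W
  R'_polyurethane foam = ln(0.0572/0.0378)/(2πk) = 0.4142/(2π·0.0288) = 2.289 m·K/W
  R'_cork board = ln(0.0769/0.0572)/(2πk) = 0.2960/(2π·0.0455) = 1.035 m·K/W
  R'_conv,out = 1/(2πr h) = 1/(2π·0.0769·20.8) = 0.09950 m·K/W
ΣR = 0.01364 + 1.779×10^-4 + 2.289 + 1.035 + 0.09950 = 3.437 m·K/W
Q' = ΔT/ΣR = (7.48 °C − 30.4 °C)/3.437 = -6.669 W/m
From the inner boundary to the polyurethane foam/cork board interface, ΣR_partial = 2.303 m·K/W.
T_interface = T_in − Q'·ΣR_partial = 7.48 °C − (-6.669)(2.303) = 22.8 °C

T = 22.8 °C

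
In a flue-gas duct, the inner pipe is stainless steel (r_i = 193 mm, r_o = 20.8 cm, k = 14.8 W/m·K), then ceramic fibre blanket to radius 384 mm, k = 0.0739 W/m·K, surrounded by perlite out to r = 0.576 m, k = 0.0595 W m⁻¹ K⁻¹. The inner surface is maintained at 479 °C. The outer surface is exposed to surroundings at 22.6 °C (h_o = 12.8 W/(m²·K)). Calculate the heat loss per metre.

Treat each layer as a resistance in series:
  R'_stainless steel = ln(0.208/0.193)/(2πk) = 0.07485/(2π·14.8) = 8.049×10^-4 m·K/W
  R'_ceramic fibre blanket = ln(0.384/0.208)/(2πk) = 0.6131/(2π·0.0739) = 1.320 m·K/W
  R'_perlite = ln(0.576/0.384)/(2πk) = 0.4055/(2π·0.0595) = 1.085 m·K/W
  R'_conv,out = 1/(2πr h) = 1/(2π·0.576·12.8) = 0.02159 m·K/W
ΣR = 8.049×10^-4 + 1.320 + 1.085 + 0.02159 = 2.427 m·K/W
Q' = ΔT/ΣR = (479 °C − 22.6 °C)/2.427 = 188 W/m

Q' = 188 W/m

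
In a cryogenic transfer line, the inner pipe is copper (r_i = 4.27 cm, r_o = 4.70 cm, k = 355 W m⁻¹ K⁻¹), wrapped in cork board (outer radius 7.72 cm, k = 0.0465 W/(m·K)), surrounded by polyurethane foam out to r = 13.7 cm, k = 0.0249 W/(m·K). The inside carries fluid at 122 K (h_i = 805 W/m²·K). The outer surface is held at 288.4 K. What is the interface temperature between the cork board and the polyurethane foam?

Treat each layer as a resistance in series:
  R'_conv,in = 1/(2πr h) = 1/(2π·0.0427·805) = 0.004630 m·K/W
  R'_copper = ln(0.0470/0.0427)/(2πk) = 0.09595/(2π·355) = 4.302×10^-5 m·K/W
  R'_cork board = ln(0.0772/0.0470)/(2πk) = 0.4963/(2π·0.0465) = 1.699 m·K/W
  R'_polyurethane foam = ln(0.137/0.0772)/(2πk) = 0.5736/(2π·0.0249) = 3.666 m·K/W
ΣR = 0.004630 + 4.302×10^-5 + 1.699 + 3.666 = 5.370 m·K/W
Q' = ΔT/ΣR = (122 K − 288.4 K)/5.370 = -30.99 W/m
From the inner boundary to the cork board/polyurethane foam interface, ΣR_partial = 1.704 m·K/W.
T_interface = T_in − Q'·ΣR_partial = 122 K − (-30.99)(1.704) = 174.8 K

T = 174.8 K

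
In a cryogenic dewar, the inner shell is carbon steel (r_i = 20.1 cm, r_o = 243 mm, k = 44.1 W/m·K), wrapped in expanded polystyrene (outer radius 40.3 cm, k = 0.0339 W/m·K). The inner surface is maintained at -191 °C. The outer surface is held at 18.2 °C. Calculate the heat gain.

Series thermal resistances, inner to outer:
  R_carbon steel = (1/0.201 − 1/0.243)/(4πk) = 0.8599/(4π·44.1) = 0.001552 K/W
  R_expanded polystyrene = (1/0.243 − 1/0.403)/(4πk) = 1.634/(4π·0.0339) = 3.835 K/W
ΣR = 0.001552 + 3.835 = 3.837 K/W
Q = ΔT/ΣR = (-191 °C − 18.2 °C)/3.837 = -54.5 W
(Negative Q ⇒ heat flows inward; heat gain = 54.5 W.)

Q = 54.5 W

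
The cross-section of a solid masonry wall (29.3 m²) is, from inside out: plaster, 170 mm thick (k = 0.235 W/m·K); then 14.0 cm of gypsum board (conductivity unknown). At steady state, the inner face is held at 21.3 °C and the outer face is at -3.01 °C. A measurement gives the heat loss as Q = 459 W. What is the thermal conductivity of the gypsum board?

k = 0.169 W/m·K

ΣR = ΔT/Q = |21.3 − -3.01|/459 = 0.05296 K/W
Known resistances:
  R_plaster = L/(kA) = 0.170/(0.235·29.3) = 0.02469 K/W
R_gypsum board = ΣR − ΣR_known = 0.05296 − 0.02469 = 0.02827 K/W
L/(kA) = 0.02827 ⇒ k = 0.140/(0.02827·29.3) = 0.169 W/m·K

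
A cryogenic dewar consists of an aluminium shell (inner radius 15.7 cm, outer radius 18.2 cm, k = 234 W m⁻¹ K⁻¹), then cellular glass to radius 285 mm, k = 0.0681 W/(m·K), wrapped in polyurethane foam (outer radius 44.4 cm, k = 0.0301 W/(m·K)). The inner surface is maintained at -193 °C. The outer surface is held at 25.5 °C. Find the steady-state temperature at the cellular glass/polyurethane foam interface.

T = -103 °C

Series thermal resistances, inner to outer:
  R_aluminium = (1/0.157 − 1/0.182)/(4πk) = 0.8749/(4π·234) = 2.975×10^-4 K/W
  R_cellular glass = (1/0.182 − 1/0.285)/(4πk) = 1.986/(4π·0.0681) = 2.320 K/W
  R_polyurethane foam = (1/0.285 − 1/0.444)/(4πk) = 1.257/(4π·0.0301) = 3.322 K/W
ΣR = 2.975×10^-4 + 2.320 + 3.322 = 5.642 K/W
Q = ΔT/ΣR = (-193 °C − 25.5 °C)/5.642 = -38.73 W
From the inner boundary to the cellular glass/polyurethane foam interface, ΣR_partial = 2.320 K/W.
T_interface = T_in − Q·ΣR_partial = -193 °C − (-38.73)(2.320) = -103 °C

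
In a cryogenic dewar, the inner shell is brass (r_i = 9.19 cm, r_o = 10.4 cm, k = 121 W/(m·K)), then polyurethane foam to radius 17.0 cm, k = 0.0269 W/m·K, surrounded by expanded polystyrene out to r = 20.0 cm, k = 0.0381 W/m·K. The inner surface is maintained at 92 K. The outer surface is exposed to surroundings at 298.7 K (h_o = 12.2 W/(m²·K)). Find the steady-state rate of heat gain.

Treat each layer as a resistance in series:
  R_brass = (1/0.0919 − 1/0.104)/(4πk) = 1.266/(4π·121) = 8.326×10^-4 K/W
  R_polyurethane foam = (1/0.104 − 1/0.170)/(4πk) = 3.733/(4π·0.0269) = 11.04 K/W
  R_expanded polystyrene = (1/0.170 − 1/0.200)/(4πk) = 0.8824/(4π·0.0381) = 1.843 K/W
  R_conv,out = 1/(4πr²h) = 1/(4π·0.200²·12.2) = 0.1631 K/W
ΣR = 8.326×10^-4 + 11.04 + 1.843 + 0.1631 = 13.05 K/W
Q = ΔT/ΣR = (92 K − 298.7 K)/13.05 = -15.8 W
(Negative Q ⇒ heat flows inward; heat gain = 15.8 W.)

Q = 15.8 W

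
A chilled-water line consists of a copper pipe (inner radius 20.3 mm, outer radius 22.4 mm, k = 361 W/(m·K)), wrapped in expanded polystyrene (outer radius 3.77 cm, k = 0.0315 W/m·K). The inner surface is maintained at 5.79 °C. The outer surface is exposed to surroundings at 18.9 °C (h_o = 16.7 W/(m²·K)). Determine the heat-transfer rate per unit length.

Resistance network (inner→outer):
  R'_copper = ln(0.0224/0.0203)/(2πk) = 0.09844/(2π·361) = 4.340×10^-5 m·K/W
  R'_expanded polystyrene = ln(0.0377/0.0224)/(2πk) = 0.5206/(2π·0.0315) = 2.630 m·K/W
  R'_conv,out = 1/(2πr h) = 1/(2π·0.0377·16.7) = 0.2528 m·K/W
ΣR = 4.340×10^-5 + 2.630 + 0.2528 = 2.883 m·K/W
Q' = ΔT/ΣR = (5.79 °C − 18.9 °C)/2.883 = -4.55 W/m
(Negative Q' ⇒ heat flows inward; heat gain = 4.55 W/m.)

Q' = 4.55 W/m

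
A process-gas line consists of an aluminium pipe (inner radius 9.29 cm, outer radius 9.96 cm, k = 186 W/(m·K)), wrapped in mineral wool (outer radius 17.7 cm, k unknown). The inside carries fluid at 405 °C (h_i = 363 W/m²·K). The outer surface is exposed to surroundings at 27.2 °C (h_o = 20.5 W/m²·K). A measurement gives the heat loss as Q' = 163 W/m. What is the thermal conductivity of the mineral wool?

ΣR = ΔT/Q' = |405 − 27.2|/163 = 2.318 m·K/W
Known resistances:
  R'_conv,in = 1/(2πr h) = 1/(2π·0.0929·363) = 0.004720 m·K/W
  R'_aluminium = ln(0.0996/0.0929)/(2πk) = 0.06964/(2π·186) = 5.959×10^-5 m·K/W
  R'_conv,out = 1/(2πr h) = 1/(2π·0.177·20.5) = 0.04386 m·K/W
R_mineral wool = ΣR − ΣR_known = 2.318 − 0.04864 = 2.269 m·K/W
ln(r₂/r₁)/(2πk) = 2.269 ⇒ k = 0.5750/(2π·2.269) = 0.0403 W/m·K

k = 0.0403 W/m·K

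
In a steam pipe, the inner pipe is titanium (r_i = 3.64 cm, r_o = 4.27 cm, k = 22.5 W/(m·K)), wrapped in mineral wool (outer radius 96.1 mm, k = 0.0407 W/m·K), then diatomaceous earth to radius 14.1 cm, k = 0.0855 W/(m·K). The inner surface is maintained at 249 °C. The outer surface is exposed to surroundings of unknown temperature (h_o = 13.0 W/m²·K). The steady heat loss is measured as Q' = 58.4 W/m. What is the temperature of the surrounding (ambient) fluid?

Series resistances:
  R'_titanium = ln(0.0427/0.0364)/(2πk) = 0.1596/(2π·22.5) = 0.001129 m·K/W
  R'_mineral wool = ln(0.0961/0.0427)/(2πk) = 0.8112/(2π·0.0407) = 3.172 m·K/W
  R'_diatomaceous earth = ln(0.141/0.0961)/(2πk) = 0.3834/(2π·0.0855) = 0.7136 m·K/W
  R'_conv,out = 1/(2πr h) = 1/(2π·0.141·13.0) = 0.08683 m·K/W
ΣR = 3.974 m·K/W
ΔT = Q'·ΣR = 58.4 × 3.974 = 232.1 K
Heat flows outward, so T_out = T_in − ΔT = 249 − 232.1 = 16.9 °C

T_out = 16.9 °C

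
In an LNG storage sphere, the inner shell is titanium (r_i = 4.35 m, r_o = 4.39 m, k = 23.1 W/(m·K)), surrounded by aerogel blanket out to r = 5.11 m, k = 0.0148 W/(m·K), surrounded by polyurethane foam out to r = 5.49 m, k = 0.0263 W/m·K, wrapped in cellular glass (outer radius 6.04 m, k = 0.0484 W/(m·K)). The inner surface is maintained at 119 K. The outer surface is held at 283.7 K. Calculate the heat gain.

Resistance network (inner→outer):
  R_titanium = (1/4.35 − 1/4.39)/(4πk) = 0.002095/(4π·23.1) = 7.216×10^-6 K/W
  R_aerogel blanket = (1/4.39 − 1/5.11)/(4πk) = 0.03210/(4π·0.0148) = 0.1726 K/W
  R_polyurethane foam = (1/5.11 − 1/5.49)/(4πk) = 0.01355/(4π·0.0263) = 0.04098 K/W
  R_cellular glass = (1/5.49 − 1/6.04)/(4πk) = 0.01659/(4π·0.0484) = 0.02727 K/W
ΣR = 7.216×10^-6 + 0.1726 + 0.04098 + 0.02727 = 0.2409 K/W
Q = ΔT/ΣR = (119 K − 283.7 K)/0.2409 = -684 W
(Negative Q ⇒ heat flows inward; heat gain = 684 W.)

Q = 684 W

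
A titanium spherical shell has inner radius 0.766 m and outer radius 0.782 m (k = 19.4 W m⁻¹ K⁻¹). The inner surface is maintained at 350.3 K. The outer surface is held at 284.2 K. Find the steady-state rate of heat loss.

Q = 603 kW

Q = 4πk·ΔT/(1/r₁ − 1/r₂) = 4π × 19.4 × 66.1 / (1/0.766 − 1/0.782) = 6.03×10^5 W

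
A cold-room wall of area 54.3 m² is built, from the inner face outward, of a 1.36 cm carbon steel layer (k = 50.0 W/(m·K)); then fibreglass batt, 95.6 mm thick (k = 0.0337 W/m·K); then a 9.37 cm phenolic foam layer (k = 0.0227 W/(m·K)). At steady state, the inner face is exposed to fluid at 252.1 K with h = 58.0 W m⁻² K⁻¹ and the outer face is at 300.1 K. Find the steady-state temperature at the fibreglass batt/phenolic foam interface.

T = 271.72 K

Resistance network (inner→outer):
  R_conv,in = 1/(hA) = 1/(58.0·54.3) = 3.175×10^-4 K/W
  R_carbon steel = L/(kA) = 0.0136/(50.0·54.3) = 5.009×10^-6 K/W
  R_fibreglass batt = L/(kA) = 0.0956/(0.0337·54.3) = 0.05224 K/W
  R_phenolic foam = L/(kA) = 0.0937/(0.0227·54.3) = 0.07602 K/W
ΣR = 3.175×10^-4 + 5.009×10^-6 + 0.05224 + 0.07602 = 0.1286 K/W
Q = ΔT/ΣR = (252.1 K − 300.1 K)/0.1286 = -373.3 W
From the inner boundary to the fibreglass batt/phenolic foam interface, ΣR_partial = 0.05256 K/W.
T_interface = T_in − Q·ΣR_partial = 252.1 K − (-373.3)(0.05256) = 271.72 K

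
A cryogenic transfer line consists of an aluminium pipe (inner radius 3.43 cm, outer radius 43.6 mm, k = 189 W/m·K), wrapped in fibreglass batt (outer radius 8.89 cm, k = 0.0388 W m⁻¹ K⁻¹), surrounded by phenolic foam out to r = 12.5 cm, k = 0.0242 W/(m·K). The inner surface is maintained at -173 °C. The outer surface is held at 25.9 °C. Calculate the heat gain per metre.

Q' = 38.5 W/m

Resistance network (inner→outer):
  R'_aluminium = ln(0.0436/0.0343)/(2πk) = 0.2399/(2π·189) = 2.020×10^-4 m·K/W
  R'_fibreglass batt = ln(0.0889/0.0436)/(2πk) = 0.7125/(2π·0.0388) = 2.922 m·K/W
  R'_phenolic foam = ln(0.125/0.0889)/(2πk) = 0.3408/(2π·0.0242) = 2.241 m·K/W
ΣR = 2.020×10^-4 + 2.922 + 2.241 = 5.163 m·K/W
Q' = ΔT/ΣR = (-173 °C − 25.9 °C)/5.163 = -38.5 W/m
(Negative Q' ⇒ heat flows inward; heat gain = 38.5 W/m.)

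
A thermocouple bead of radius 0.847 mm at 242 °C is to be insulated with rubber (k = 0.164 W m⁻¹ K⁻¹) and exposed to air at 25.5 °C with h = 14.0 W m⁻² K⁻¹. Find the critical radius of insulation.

For a sphere, r_cr = 2k_ins/h = 2·0.164/14.0 = 0.0234 m = 2.34 cm

r_cr = 2.34 cm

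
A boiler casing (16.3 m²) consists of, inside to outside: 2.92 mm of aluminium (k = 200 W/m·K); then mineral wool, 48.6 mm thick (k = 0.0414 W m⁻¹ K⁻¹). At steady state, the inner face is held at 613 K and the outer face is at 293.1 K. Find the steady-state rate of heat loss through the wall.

Q = 4.44 kW

Resistance network (inner→outer):
  R_aluminium = L/(kA) = 0.00292/(200·16.3) = 8.957×10^-7 K/W
  R_mineral wool = L/(kA) = 0.0486/(0.0414·16.3) = 0.07202 K/W
ΣR = 8.957×10^-7 + 0.07202 = 0.07202 K/W
Q = ΔT/ΣR = (613 K − 293.1 K)/0.07202 = 4440 W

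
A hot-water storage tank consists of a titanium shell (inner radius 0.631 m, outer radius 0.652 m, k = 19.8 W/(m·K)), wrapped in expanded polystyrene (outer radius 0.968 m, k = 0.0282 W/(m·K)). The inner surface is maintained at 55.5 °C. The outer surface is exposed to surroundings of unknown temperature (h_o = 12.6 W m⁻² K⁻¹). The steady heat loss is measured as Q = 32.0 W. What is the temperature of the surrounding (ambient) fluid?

Sum the resistances:
  R_titanium = (1/0.631 − 1/0.652)/(4πk) = 0.05104/(4π·19.8) = 2.051×10^-4 K/W
  R_expanded polystyrene = (1/0.652 − 1/0.968)/(4πk) = 0.5007/(4π·0.0282) = 1.413 K/W
  R_conv,out = 1/(4πr²h) = 1/(4π·0.968²·12.6) = 0.006740 K/W
ΣR = 1.420 K/W
ΔT = Q·ΣR = 32.0 × 1.420 = 45.44 K
Heat flows outward, so T_out = T_in − ΔT = 55.5 − 45.44 = 10.1 °C

T_out = 10.1 °C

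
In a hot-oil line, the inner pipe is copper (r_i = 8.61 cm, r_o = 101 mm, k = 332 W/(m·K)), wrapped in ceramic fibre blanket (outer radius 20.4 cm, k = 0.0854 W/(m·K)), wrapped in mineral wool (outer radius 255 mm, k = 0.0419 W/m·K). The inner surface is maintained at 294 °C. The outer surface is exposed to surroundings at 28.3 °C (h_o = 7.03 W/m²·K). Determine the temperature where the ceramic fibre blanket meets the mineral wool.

T = 139 °C

Treat each layer as a resistance in series:
  R'_copper = ln(0.101/0.0861)/(2πk) = 0.1596/(2π·332) = 7.651×10^-5 m·K/W
  R'_ceramic fibre blanket = ln(0.204/0.101)/(2πk) = 0.7030/(2π·0.0854) = 1.310 m·K/W
  R'_mineral wool = ln(0.255/0.204)/(2πk) = 0.2231/(2π·0.0419) = 0.8476 m·K/W
  R'_conv,out = 1/(2πr h) = 1/(2π·0.255·7.03) = 0.08878 m·K/W
ΣR = 7.651×10^-5 + 1.310 + 0.8476 + 0.08878 = 2.246 m·K/W
Q' = ΔT/ΣR = (294 °C − 28.3 °C)/2.246 = 118.3 W/m
From the inner boundary to the ceramic fibre blanket/mineral wool interface, ΣR_partial = 1.310 m·K/W.
T_interface = T_in − Q'·ΣR_partial = 294 °C − (118.3)(1.310) = 139 °C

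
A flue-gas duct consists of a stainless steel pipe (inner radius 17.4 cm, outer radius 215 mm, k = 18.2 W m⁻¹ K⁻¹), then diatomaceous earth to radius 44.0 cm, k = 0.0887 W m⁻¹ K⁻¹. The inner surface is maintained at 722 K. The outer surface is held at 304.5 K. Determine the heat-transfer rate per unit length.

Q' = 324 W/m

Series thermal resistances, inner to outer:
  R'_stainless steel = ln(0.215/0.174)/(2πk) = 0.2116/(2π·18.2) = 0.001850 m·K/W
  R'_diatomaceous earth = ln(0.440/0.215)/(2πk) = 0.7161/(2π·0.0887) = 1.285 m·K/W
ΣR = 0.001850 + 1.285 = 1.287 m·K/W
Q' = ΔT/ΣR = (722 K − 304.5 K)/1.287 = 324 W/m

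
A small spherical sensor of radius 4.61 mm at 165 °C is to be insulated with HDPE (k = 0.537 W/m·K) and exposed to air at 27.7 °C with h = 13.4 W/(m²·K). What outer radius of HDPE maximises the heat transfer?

For a sphere, r_cr = 2k_ins/h = 2·0.537/13.4 = 0.0801 m = 8.01 cm

r_cr = 8.01 cm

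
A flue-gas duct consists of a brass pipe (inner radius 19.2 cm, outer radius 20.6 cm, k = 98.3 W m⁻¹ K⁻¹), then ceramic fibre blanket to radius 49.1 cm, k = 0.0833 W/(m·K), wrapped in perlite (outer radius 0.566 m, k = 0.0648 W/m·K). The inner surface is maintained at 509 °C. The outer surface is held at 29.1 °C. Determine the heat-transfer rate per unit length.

Resistance network (inner→outer):
  R'_brass = ln(0.206/0.192)/(2πk) = 0.07038/(2π·98.3) = 1.140×10^-4 m·K/W
  R'_ceramic fibre blanket = ln(0.491/0.206)/(2πk) = 0.8686/(2π·0.0833) = 1.660 m·K/W
  R'_perlite = ln(0.566/0.491)/(2πk) = 0.1421/(2π·0.0648) = 0.3491 m·K/W
ΣR = 1.140×10^-4 + 1.660 + 0.3491 = 2.009 m·K/W
Q' = ΔT/ΣR = (509 °C − 29.1 °C)/2.009 = 239 W/m

Q' = 239 W/m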